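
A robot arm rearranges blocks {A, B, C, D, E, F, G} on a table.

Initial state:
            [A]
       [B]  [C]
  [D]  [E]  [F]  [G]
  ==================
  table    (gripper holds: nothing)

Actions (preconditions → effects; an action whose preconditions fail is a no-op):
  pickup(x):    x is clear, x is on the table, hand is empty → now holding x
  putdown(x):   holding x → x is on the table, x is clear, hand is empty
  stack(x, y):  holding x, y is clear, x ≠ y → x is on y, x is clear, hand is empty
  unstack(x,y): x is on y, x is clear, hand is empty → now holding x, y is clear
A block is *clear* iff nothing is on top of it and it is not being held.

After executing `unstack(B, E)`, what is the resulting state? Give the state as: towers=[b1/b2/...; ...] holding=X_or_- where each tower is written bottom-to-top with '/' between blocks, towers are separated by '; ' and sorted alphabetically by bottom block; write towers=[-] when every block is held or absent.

towers=[D; E; F/C/A; G] holding=B

before: towers=[D; E/B; F/C/A; G] holding=-
pre[unstack(B, E)]: on(B,E) yes, clear(B) yes, handempty yes
all met → apply unstack(B, E)
after:  towers=[D; E; F/C/A; G] holding=B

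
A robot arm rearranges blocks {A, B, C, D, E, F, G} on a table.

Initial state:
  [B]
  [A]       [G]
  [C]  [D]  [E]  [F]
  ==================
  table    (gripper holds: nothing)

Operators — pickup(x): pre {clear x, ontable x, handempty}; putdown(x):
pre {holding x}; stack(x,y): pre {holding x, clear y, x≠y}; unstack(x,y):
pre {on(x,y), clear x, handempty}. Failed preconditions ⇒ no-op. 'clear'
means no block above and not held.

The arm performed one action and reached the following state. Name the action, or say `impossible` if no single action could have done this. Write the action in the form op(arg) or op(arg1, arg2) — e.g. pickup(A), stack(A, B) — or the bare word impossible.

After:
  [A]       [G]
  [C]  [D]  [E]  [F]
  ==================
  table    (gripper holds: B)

unstack(B, A)

target: towers=[C/A; D; E/G; F] holding=B
     unstack(B, A) → towers=[C/A; D; E/G; F] holding=B  ← match
         pickup(F) → towers=[C/A/B; D; E/G] holding=F
     unstack(G, E) → towers=[C/A/B; D; E; F] holding=G
         pickup(D) → towers=[C/A/B; E/G; F] holding=D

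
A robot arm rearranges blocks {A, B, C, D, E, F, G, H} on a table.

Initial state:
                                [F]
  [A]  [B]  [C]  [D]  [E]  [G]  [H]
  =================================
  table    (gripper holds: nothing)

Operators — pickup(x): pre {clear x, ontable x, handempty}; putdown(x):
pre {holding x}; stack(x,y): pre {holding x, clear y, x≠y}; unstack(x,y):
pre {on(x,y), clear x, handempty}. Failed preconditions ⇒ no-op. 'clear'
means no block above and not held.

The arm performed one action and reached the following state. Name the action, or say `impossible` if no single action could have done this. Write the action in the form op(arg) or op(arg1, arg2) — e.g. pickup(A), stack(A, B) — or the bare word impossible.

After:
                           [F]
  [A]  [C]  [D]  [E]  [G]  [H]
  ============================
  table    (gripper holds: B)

target: towers=[A; C; D; E; G; H/F] holding=B
         pickup(G) → towers=[A; B; C; D; E; H/F] holding=G
         pickup(A) → towers=[B; C; D; E; G; H/F] holding=A
         pickup(E) → towers=[A; B; C; D; G; H/F] holding=E
         pickup(B) → towers=[A; C; D; E; G; H/F] holding=B  ← match
     unstack(F, H) → towers=[A; B; C; D; E; G; H] holding=F
         pickup(D) → towers=[A; B; C; E; G; H/F] holding=D
         pickup(C) → towers=[A; B; D; E; G; H/F] holding=C

pickup(B)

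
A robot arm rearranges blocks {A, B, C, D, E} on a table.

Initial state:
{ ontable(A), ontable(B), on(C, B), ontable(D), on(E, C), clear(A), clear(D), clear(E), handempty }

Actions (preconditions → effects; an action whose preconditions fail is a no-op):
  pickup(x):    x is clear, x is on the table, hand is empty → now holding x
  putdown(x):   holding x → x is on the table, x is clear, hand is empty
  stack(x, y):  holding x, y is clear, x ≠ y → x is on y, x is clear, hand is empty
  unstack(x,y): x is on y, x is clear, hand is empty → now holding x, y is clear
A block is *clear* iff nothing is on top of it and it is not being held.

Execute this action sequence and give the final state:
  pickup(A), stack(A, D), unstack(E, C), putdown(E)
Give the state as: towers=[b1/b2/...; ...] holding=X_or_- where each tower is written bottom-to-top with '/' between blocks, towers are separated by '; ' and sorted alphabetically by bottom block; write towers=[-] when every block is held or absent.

towers=[B/C; D/A; E] holding=-

step 1 (pickup(A)): towers=[B/C/E; D] holding=A
step 2 (stack(A, D)): towers=[B/C/E; D/A] holding=-
step 3 (unstack(E, C)): towers=[B/C; D/A] holding=E
step 4 (putdown(E)): towers=[B/C; D/A; E] holding=-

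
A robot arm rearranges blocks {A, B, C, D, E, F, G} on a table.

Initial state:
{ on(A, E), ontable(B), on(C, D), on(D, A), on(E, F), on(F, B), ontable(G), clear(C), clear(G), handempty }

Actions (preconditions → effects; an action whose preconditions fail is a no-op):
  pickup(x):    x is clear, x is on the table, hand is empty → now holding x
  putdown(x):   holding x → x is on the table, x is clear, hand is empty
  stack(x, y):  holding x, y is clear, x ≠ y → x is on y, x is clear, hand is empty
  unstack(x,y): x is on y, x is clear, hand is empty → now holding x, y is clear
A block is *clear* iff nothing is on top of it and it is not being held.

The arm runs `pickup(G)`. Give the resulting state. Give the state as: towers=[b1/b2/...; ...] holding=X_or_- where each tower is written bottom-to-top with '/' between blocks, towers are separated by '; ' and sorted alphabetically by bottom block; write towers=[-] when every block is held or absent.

towers=[B/F/E/A/D/C] holding=G

before: towers=[B/F/E/A/D/C; G] holding=-
pre[pickup(G)]: clear(G) ok, ontable(G) ok, handempty ok
all met → apply pickup(G)
after:  towers=[B/F/E/A/D/C] holding=G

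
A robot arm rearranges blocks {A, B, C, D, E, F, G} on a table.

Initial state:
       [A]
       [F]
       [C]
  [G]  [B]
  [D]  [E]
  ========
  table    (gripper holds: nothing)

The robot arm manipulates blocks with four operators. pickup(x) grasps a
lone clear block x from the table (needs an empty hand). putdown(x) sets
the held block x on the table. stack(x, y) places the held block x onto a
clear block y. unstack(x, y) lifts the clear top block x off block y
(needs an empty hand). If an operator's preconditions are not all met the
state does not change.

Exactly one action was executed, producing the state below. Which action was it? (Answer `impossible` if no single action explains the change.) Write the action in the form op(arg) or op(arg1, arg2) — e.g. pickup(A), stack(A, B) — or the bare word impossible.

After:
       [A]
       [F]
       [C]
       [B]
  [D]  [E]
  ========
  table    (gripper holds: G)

unstack(G, D)

target: towers=[D; E/B/C/F/A] holding=G
     unstack(G, D) → towers=[D; E/B/C/F/A] holding=G  ← match
     unstack(A, F) → towers=[D/G; E/B/C/F] holding=A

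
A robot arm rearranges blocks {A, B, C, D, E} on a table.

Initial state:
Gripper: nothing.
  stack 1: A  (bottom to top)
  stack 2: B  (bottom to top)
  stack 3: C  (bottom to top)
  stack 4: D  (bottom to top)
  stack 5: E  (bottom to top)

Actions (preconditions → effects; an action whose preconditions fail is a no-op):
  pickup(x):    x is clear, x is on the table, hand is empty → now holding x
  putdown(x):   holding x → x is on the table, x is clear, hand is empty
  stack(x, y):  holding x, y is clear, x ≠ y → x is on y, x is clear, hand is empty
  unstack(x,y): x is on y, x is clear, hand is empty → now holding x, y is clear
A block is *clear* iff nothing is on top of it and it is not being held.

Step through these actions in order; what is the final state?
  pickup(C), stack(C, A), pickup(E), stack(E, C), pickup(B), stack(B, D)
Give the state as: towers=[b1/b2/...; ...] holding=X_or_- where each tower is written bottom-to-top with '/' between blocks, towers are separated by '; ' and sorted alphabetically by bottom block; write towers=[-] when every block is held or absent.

towers=[A/C/E; D/B] holding=-

step 1 (pickup(C)): towers=[A; B; D; E] holding=C
step 2 (stack(C, A)): towers=[A/C; B; D; E] holding=-
step 3 (pickup(E)): towers=[A/C; B; D] holding=E
step 4 (stack(E, C)): towers=[A/C/E; B; D] holding=-
step 5 (pickup(B)): towers=[A/C/E; D] holding=B
step 6 (stack(B, D)): towers=[A/C/E; D/B] holding=-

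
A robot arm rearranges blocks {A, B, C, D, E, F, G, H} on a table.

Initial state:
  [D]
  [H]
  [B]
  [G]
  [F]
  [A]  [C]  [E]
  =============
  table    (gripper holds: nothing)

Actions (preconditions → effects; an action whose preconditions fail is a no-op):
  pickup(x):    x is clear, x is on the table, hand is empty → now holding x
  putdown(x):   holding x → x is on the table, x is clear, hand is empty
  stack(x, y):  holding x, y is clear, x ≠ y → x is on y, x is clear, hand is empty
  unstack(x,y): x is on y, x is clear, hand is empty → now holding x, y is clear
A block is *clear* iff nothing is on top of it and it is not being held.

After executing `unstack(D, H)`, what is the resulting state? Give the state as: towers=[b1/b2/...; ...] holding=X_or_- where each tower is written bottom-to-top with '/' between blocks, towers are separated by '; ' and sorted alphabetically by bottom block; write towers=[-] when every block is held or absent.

before: towers=[A/F/G/B/H/D; C; E] holding=-
pre[unstack(D, H)]: on(D,H) yes, clear(D) yes, handempty yes
all met → apply unstack(D, H)
after:  towers=[A/F/G/B/H; C; E] holding=D

towers=[A/F/G/B/H; C; E] holding=D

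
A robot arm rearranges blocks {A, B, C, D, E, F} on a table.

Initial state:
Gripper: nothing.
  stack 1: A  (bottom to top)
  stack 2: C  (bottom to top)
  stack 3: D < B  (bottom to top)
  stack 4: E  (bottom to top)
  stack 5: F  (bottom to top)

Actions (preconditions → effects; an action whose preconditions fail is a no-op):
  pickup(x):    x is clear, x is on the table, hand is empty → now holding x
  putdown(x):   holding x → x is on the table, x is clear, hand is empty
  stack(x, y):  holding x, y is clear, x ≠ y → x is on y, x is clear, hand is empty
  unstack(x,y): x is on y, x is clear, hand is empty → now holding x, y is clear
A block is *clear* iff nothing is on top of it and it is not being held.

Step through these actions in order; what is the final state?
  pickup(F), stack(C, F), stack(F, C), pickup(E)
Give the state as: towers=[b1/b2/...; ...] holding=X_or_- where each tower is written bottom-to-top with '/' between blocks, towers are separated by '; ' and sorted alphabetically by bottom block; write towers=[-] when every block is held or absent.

towers=[A; C/F; D/B] holding=E

step 1 (pickup(F)): towers=[A; C; D/B; E] holding=F
step 2 (stack(C, F)) [no-op]: towers=[A; C; D/B; E] holding=F
step 3 (stack(F, C)): towers=[A; C/F; D/B; E] holding=-
step 4 (pickup(E)): towers=[A; C/F; D/B] holding=E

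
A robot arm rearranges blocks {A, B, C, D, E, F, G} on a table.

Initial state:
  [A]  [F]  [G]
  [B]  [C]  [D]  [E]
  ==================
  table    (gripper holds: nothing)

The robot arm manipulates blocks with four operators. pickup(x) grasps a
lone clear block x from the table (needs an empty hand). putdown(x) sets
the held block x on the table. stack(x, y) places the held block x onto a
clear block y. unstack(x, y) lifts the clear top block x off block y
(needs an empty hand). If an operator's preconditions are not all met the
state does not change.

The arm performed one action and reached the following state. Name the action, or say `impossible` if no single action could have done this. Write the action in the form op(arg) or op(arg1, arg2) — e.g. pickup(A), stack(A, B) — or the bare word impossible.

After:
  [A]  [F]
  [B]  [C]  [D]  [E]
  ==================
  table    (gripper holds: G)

target: towers=[B/A; C/F; D; E] holding=G
     unstack(F, C) → towers=[B/A; C; D/G; E] holding=F
     unstack(G, D) → towers=[B/A; C/F; D; E] holding=G  ← match
     unstack(A, B) → towers=[B; C/F; D/G; E] holding=A
         pickup(E) → towers=[B/A; C/F; D/G] holding=E

unstack(G, D)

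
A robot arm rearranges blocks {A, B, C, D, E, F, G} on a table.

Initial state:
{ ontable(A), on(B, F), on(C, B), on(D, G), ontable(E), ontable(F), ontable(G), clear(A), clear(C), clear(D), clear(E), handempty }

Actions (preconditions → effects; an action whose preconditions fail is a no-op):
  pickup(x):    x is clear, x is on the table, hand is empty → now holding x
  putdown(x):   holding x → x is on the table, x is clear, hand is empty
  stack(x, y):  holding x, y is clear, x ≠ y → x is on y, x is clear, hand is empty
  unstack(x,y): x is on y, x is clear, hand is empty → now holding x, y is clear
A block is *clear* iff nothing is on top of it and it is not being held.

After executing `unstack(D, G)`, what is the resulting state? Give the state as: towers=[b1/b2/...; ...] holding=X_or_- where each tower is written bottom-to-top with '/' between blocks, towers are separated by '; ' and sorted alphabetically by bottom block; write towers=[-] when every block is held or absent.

towers=[A; E; F/B/C; G] holding=D

before: towers=[A; E; F/B/C; G/D] holding=-
pre[unstack(D, G)]: on(D,G) yes, clear(D) yes, handempty yes
all met → apply unstack(D, G)
after:  towers=[A; E; F/B/C; G] holding=D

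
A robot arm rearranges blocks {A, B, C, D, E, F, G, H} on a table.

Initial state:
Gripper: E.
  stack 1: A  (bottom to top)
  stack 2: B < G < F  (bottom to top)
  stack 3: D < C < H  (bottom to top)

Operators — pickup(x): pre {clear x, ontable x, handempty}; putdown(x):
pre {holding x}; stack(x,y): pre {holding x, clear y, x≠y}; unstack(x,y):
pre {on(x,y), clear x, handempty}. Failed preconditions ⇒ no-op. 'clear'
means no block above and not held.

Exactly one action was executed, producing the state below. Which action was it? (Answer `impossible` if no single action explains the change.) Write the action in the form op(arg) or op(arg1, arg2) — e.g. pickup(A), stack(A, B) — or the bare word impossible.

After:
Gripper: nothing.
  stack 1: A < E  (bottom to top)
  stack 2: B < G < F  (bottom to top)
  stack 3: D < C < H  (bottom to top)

target: towers=[A/E; B/G/F; D/C/H] holding=-
        putdown(E) → towers=[A; B/G/F; D/C/H; E] holding=-
       stack(E, A) → towers=[A/E; B/G/F; D/C/H] holding=-  ← match
       stack(E, H) → towers=[A; B/G/F; D/C/H/E] holding=-
       stack(E, F) → towers=[A; B/G/F/E; D/C/H] holding=-

stack(E, A)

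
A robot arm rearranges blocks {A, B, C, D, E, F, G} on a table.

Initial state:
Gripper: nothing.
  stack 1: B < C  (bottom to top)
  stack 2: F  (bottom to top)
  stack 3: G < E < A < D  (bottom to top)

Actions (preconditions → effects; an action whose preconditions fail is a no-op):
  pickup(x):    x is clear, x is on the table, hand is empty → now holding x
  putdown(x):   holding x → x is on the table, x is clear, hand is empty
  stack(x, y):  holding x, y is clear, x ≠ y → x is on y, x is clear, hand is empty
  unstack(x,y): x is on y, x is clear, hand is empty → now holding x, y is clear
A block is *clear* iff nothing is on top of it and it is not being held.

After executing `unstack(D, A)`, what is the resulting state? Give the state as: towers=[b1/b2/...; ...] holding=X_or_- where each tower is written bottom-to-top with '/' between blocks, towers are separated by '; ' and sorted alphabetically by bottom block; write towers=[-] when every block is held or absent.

towers=[B/C; F; G/E/A] holding=D

before: towers=[B/C; F; G/E/A/D] holding=-
pre[unstack(D, A)]: on(D,A) yes, clear(D) yes, handempty yes
all met → apply unstack(D, A)
after:  towers=[B/C; F; G/E/A] holding=D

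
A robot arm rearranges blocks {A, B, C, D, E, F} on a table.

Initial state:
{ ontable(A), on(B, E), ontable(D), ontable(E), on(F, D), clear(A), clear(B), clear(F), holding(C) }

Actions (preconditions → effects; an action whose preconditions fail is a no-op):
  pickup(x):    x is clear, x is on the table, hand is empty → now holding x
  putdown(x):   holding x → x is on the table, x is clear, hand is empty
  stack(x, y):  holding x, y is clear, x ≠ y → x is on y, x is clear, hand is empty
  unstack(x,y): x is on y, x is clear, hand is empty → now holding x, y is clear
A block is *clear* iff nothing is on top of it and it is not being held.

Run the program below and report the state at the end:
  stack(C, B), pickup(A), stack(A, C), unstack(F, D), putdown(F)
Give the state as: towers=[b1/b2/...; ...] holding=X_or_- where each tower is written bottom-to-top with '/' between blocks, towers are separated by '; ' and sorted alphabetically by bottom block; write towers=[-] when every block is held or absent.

towers=[D; E/B/C/A; F] holding=-

step 1 (stack(C, B)): towers=[A; D/F; E/B/C] holding=-
step 2 (pickup(A)): towers=[D/F; E/B/C] holding=A
step 3 (stack(A, C)): towers=[D/F; E/B/C/A] holding=-
step 4 (unstack(F, D)): towers=[D; E/B/C/A] holding=F
step 5 (putdown(F)): towers=[D; E/B/C/A; F] holding=-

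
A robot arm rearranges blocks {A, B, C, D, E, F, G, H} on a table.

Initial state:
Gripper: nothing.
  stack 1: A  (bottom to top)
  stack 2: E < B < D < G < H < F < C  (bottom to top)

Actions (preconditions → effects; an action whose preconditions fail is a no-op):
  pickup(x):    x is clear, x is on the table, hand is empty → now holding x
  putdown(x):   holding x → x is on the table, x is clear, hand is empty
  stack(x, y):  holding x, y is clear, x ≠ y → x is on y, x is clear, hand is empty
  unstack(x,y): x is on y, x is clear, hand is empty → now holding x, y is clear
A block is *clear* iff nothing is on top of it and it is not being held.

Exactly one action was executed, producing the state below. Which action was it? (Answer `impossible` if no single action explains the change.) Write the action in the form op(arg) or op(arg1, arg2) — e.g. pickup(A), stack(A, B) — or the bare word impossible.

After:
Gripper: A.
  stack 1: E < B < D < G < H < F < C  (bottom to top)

target: towers=[E/B/D/G/H/F/C] holding=A
         pickup(A) → towers=[E/B/D/G/H/F/C] holding=A  ← match
     unstack(C, F) → towers=[A; E/B/D/G/H/F] holding=C

pickup(A)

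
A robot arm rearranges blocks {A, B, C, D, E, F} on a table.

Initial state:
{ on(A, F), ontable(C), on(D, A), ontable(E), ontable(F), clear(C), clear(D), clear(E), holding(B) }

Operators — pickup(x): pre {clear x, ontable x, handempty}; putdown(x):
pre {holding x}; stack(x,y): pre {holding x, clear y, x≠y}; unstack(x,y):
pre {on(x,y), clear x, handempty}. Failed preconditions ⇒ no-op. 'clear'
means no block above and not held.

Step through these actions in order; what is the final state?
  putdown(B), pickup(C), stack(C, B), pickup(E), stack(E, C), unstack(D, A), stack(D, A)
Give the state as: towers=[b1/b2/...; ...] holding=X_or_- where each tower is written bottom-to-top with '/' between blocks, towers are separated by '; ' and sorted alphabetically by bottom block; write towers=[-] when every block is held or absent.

step 1 (putdown(B)): towers=[B; C; E; F/A/D] holding=-
step 2 (pickup(C)): towers=[B; E; F/A/D] holding=C
step 3 (stack(C, B)): towers=[B/C; E; F/A/D] holding=-
step 4 (pickup(E)): towers=[B/C; F/A/D] holding=E
step 5 (stack(E, C)): towers=[B/C/E; F/A/D] holding=-
step 6 (unstack(D, A)): towers=[B/C/E; F/A] holding=D
step 7 (stack(D, A)): towers=[B/C/E; F/A/D] holding=-

towers=[B/C/E; F/A/D] holding=-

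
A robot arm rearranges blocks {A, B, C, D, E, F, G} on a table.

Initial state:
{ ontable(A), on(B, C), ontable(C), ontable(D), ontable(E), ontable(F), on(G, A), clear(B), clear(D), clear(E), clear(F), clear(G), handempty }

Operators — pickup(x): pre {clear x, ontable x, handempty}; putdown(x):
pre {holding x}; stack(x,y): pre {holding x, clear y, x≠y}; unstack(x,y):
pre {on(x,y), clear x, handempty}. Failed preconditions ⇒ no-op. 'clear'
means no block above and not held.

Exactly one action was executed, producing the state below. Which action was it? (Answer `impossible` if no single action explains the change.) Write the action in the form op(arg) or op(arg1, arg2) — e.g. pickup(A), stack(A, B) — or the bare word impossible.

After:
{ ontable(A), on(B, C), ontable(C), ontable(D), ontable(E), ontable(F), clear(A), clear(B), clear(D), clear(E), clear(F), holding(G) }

target: towers=[A; C/B; D; E; F] holding=G
     unstack(B, C) → towers=[A/G; C; D; E; F] holding=B
         pickup(F) → towers=[A/G; C/B; D; E] holding=F
     unstack(G, A) → towers=[A; C/B; D; E; F] holding=G  ← match
         pickup(D) → towers=[A/G; C/B; E; F] holding=D
         pickup(E) → towers=[A/G; C/B; D; F] holding=E

unstack(G, A)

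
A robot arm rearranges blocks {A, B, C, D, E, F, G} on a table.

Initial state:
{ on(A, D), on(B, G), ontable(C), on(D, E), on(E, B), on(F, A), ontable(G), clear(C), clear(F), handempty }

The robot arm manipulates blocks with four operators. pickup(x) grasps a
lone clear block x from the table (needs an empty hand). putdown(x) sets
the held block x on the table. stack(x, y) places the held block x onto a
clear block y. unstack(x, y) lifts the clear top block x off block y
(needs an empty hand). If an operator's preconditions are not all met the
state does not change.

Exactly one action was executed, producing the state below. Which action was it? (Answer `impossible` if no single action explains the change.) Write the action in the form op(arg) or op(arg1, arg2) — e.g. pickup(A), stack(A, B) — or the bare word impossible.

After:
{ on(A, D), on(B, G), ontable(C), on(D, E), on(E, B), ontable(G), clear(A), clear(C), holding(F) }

target: towers=[C; G/B/E/D/A] holding=F
     unstack(F, A) → towers=[C; G/B/E/D/A] holding=F  ← match
         pickup(C) → towers=[G/B/E/D/A/F] holding=C

unstack(F, A)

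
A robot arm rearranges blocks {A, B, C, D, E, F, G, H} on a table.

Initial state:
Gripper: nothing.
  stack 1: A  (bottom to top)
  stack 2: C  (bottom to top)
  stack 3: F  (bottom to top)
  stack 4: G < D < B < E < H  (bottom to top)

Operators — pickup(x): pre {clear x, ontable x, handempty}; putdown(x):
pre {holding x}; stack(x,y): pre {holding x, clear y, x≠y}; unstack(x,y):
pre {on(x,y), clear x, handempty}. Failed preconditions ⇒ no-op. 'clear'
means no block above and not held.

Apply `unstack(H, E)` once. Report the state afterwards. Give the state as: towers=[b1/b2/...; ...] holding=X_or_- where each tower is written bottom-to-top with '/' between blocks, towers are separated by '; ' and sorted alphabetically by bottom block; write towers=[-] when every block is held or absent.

before: towers=[A; C; F; G/D/B/E/H] holding=-
pre[unstack(H, E)]: on(H,E) ok, clear(H) ok, handempty ok
all met → apply unstack(H, E)
after:  towers=[A; C; F; G/D/B/E] holding=H

towers=[A; C; F; G/D/B/E] holding=H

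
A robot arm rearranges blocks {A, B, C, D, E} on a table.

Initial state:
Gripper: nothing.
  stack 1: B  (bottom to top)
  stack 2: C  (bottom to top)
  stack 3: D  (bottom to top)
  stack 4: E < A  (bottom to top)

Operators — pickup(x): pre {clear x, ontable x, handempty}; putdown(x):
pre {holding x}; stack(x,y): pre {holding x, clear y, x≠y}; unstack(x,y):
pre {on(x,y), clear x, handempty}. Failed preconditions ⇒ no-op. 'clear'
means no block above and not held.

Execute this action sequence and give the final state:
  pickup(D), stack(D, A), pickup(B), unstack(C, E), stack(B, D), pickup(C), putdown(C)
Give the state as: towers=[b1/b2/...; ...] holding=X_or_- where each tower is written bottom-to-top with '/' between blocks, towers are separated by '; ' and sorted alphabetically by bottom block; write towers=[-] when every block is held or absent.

towers=[C; E/A/D/B] holding=-

step 1 (pickup(D)): towers=[B; C; E/A] holding=D
step 2 (stack(D, A)): towers=[B; C; E/A/D] holding=-
step 3 (pickup(B)): towers=[C; E/A/D] holding=B
step 4 (unstack(C, E)) [no-op]: towers=[C; E/A/D] holding=B
step 5 (stack(B, D)): towers=[C; E/A/D/B] holding=-
step 6 (pickup(C)): towers=[E/A/D/B] holding=C
step 7 (putdown(C)): towers=[C; E/A/D/B] holding=-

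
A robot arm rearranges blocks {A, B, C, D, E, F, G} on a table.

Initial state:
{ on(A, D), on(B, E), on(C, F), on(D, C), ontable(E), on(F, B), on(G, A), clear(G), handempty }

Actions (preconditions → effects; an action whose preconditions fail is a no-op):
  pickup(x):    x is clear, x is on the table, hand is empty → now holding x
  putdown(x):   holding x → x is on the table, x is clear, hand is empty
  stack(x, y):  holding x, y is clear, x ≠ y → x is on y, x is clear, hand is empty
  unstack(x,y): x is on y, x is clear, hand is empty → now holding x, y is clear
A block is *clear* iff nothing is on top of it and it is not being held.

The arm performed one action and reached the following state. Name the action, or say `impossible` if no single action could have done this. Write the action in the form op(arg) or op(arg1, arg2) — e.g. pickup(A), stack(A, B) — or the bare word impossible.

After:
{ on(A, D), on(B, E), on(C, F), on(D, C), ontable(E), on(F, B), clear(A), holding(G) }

unstack(G, A)

target: towers=[E/B/F/C/D/A] holding=G
     unstack(G, A) → towers=[E/B/F/C/D/A] holding=G  ← match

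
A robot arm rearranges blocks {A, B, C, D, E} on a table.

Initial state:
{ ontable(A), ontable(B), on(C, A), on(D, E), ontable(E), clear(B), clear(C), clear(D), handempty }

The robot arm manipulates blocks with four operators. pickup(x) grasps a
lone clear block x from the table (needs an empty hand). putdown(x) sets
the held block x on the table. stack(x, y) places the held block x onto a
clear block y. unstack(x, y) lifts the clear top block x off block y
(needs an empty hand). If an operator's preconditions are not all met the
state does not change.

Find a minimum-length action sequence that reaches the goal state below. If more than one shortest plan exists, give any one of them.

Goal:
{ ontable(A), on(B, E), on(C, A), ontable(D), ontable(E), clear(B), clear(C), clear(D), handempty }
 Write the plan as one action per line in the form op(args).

unstack(D, E)
putdown(D)
pickup(B)
stack(B, E)

step 1 (unstack(D, E)): towers=[A/C; B; E] holding=D
step 2 (putdown(D)): towers=[A/C; B; D; E] holding=-
step 3 (pickup(B)): towers=[A/C; D; E] holding=B
step 4 (stack(B, E)): towers=[A/C; D; E/B] holding=-
goal check: towers=[A/C; D; E/B] holding=- — reached (length 4, optimal by BFS)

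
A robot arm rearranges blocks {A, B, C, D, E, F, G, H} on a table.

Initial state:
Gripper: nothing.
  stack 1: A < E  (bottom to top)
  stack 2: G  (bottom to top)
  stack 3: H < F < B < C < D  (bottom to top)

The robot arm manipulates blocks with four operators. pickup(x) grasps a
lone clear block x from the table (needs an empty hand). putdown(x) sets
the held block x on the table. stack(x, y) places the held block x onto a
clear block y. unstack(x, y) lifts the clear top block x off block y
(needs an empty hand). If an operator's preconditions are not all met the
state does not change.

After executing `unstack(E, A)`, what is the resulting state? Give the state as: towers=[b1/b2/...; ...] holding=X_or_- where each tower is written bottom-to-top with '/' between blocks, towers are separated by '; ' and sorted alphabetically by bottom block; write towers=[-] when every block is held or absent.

towers=[A; G; H/F/B/C/D] holding=E

before: towers=[A/E; G; H/F/B/C/D] holding=-
pre[unstack(E, A)]: on(E,A) ✓, clear(E) ✓, handempty ✓
all met → apply unstack(E, A)
after:  towers=[A; G; H/F/B/C/D] holding=E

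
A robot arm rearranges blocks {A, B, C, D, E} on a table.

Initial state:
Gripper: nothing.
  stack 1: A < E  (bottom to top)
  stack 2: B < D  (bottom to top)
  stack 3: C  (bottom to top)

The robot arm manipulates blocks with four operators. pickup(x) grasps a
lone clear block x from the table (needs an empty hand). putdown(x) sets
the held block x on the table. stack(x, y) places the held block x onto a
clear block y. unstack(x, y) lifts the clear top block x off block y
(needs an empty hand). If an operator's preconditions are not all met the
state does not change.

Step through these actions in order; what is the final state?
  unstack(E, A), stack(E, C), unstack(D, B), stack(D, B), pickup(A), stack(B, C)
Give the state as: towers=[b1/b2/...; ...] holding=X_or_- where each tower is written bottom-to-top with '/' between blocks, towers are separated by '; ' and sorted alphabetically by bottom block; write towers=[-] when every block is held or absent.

step 1 (unstack(E, A)): towers=[A; B/D; C] holding=E
step 2 (stack(E, C)): towers=[A; B/D; C/E] holding=-
step 3 (unstack(D, B)): towers=[A; B; C/E] holding=D
step 4 (stack(D, B)): towers=[A; B/D; C/E] holding=-
step 5 (pickup(A)): towers=[B/D; C/E] holding=A
step 6 (stack(B, C)) [no-op]: towers=[B/D; C/E] holding=A

towers=[B/D; C/E] holding=A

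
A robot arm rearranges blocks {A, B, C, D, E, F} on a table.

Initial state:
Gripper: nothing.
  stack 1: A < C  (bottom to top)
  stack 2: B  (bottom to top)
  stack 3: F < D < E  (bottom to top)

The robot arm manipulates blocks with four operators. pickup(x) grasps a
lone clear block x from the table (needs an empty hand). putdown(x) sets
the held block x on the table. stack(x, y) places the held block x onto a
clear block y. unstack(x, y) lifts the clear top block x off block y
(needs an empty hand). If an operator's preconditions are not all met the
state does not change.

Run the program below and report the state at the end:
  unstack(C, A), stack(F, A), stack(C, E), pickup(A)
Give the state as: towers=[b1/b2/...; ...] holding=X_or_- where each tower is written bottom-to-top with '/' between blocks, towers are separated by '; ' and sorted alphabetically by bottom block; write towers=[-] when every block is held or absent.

towers=[B; F/D/E/C] holding=A

step 1 (unstack(C, A)): towers=[A; B; F/D/E] holding=C
step 2 (stack(F, A)) [no-op]: towers=[A; B; F/D/E] holding=C
step 3 (stack(C, E)): towers=[A; B; F/D/E/C] holding=-
step 4 (pickup(A)): towers=[B; F/D/E/C] holding=A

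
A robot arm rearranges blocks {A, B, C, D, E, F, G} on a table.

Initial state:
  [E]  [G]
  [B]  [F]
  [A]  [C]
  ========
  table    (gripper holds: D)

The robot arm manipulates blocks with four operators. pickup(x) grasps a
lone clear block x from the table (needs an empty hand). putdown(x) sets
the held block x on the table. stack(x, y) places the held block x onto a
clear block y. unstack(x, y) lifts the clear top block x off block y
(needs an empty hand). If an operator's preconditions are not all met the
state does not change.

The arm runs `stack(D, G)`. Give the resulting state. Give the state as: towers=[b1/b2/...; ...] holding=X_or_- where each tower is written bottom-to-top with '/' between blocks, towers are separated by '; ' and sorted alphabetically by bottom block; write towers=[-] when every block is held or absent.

before: towers=[A/B/E; C/F/G] holding=D
pre[stack(D, G)]: holding(D) ok, clear(G) ok, D≠G ok
all met → apply stack(D, G)
after:  towers=[A/B/E; C/F/G/D] holding=-

towers=[A/B/E; C/F/G/D] holding=-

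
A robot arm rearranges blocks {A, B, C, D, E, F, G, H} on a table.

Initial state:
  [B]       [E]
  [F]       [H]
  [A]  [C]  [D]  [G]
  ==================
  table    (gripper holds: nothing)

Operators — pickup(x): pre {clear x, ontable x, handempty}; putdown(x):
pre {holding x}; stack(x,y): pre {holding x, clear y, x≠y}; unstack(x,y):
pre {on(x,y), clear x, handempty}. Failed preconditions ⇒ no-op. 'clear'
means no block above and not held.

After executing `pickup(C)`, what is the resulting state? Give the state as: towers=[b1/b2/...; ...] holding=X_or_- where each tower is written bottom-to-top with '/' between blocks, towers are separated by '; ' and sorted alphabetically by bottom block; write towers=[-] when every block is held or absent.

towers=[A/F/B; D/H/E; G] holding=C

before: towers=[A/F/B; C; D/H/E; G] holding=-
pre[pickup(C)]: clear(C) yes, ontable(C) yes, handempty yes
all met → apply pickup(C)
after:  towers=[A/F/B; D/H/E; G] holding=C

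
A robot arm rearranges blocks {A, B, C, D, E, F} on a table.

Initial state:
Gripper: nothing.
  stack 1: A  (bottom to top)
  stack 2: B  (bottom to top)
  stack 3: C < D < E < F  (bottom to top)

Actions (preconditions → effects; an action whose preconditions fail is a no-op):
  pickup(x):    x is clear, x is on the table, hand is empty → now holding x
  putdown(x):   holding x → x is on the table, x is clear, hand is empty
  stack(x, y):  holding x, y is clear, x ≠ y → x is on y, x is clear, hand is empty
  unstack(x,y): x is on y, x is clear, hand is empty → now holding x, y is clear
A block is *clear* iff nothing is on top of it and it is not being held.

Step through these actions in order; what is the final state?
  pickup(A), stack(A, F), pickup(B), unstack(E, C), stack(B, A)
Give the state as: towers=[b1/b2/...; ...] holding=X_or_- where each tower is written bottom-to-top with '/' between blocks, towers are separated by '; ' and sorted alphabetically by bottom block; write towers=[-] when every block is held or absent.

step 1 (pickup(A)): towers=[B; C/D/E/F] holding=A
step 2 (stack(A, F)): towers=[B; C/D/E/F/A] holding=-
step 3 (pickup(B)): towers=[C/D/E/F/A] holding=B
step 4 (unstack(E, C)) [no-op]: towers=[C/D/E/F/A] holding=B
step 5 (stack(B, A)): towers=[C/D/E/F/A/B] holding=-

towers=[C/D/E/F/A/B] holding=-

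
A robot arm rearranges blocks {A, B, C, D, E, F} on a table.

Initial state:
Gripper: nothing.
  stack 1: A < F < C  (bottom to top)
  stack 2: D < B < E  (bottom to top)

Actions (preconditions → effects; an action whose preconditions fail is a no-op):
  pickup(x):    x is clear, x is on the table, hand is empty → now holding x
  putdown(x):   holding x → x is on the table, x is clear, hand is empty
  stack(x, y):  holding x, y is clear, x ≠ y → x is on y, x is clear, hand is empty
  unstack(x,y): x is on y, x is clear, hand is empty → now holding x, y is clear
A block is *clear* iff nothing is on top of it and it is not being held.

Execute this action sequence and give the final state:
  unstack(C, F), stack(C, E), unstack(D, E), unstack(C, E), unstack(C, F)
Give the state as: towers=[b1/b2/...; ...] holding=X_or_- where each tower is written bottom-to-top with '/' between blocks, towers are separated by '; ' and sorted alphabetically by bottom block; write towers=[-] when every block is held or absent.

towers=[A/F; D/B/E] holding=C

step 1 (unstack(C, F)): towers=[A/F; D/B/E] holding=C
step 2 (stack(C, E)): towers=[A/F; D/B/E/C] holding=-
step 3 (unstack(D, E)) [no-op]: towers=[A/F; D/B/E/C] holding=-
step 4 (unstack(C, E)): towers=[A/F; D/B/E] holding=C
step 5 (unstack(C, F)) [no-op]: towers=[A/F; D/B/E] holding=C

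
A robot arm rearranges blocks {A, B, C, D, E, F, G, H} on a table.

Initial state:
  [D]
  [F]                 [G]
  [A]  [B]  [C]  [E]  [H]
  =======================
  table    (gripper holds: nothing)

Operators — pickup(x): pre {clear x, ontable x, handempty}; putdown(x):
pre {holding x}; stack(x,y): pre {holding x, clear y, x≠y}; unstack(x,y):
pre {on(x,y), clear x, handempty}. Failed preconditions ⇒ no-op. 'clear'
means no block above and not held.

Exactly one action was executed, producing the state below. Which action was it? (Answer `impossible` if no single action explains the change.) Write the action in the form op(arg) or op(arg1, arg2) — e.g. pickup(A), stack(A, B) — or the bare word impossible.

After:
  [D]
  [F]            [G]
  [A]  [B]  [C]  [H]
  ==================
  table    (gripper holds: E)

pickup(E)

target: towers=[A/F/D; B; C; H/G] holding=E
     unstack(G, H) → towers=[A/F/D; B; C; E; H] holding=G
         pickup(E) → towers=[A/F/D; B; C; H/G] holding=E  ← match
         pickup(B) → towers=[A/F/D; C; E; H/G] holding=B
     unstack(D, F) → towers=[A/F; B; C; E; H/G] holding=D
         pickup(C) → towers=[A/F/D; B; E; H/G] holding=C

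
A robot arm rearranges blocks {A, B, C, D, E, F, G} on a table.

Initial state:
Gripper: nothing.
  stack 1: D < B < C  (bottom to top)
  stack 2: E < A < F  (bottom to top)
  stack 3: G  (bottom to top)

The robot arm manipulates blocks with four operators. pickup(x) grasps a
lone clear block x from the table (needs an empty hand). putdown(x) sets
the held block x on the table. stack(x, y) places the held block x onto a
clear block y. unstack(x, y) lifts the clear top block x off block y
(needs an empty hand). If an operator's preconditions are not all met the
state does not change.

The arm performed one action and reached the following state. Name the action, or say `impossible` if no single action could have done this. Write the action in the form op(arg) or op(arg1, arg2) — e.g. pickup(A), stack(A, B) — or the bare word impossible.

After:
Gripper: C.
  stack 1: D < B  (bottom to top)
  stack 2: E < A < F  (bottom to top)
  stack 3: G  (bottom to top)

unstack(C, B)

target: towers=[D/B; E/A/F; G] holding=C
     unstack(F, A) → towers=[D/B/C; E/A; G] holding=F
         pickup(G) → towers=[D/B/C; E/A/F] holding=G
     unstack(C, B) → towers=[D/B; E/A/F; G] holding=C  ← match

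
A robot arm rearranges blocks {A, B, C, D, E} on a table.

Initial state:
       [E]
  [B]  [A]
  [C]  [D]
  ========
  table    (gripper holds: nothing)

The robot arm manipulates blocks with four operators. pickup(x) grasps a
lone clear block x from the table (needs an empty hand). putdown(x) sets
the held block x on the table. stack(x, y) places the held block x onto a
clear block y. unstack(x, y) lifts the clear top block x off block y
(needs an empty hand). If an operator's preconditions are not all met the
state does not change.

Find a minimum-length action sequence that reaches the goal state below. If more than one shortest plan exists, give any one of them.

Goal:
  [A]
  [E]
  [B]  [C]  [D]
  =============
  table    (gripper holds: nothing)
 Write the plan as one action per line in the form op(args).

unstack(B, C)
putdown(B)
unstack(E, A)
stack(E, B)
unstack(A, D)
stack(A, E)

step 1 (unstack(B, C)): towers=[C; D/A/E] holding=B
step 2 (putdown(B)): towers=[B; C; D/A/E] holding=-
step 3 (unstack(E, A)): towers=[B; C; D/A] holding=E
step 4 (stack(E, B)): towers=[B/E; C; D/A] holding=-
step 5 (unstack(A, D)): towers=[B/E; C; D] holding=A
step 6 (stack(A, E)): towers=[B/E/A; C; D] holding=-
goal check: towers=[B/E/A; C; D] holding=- — reached (length 6, optimal by BFS)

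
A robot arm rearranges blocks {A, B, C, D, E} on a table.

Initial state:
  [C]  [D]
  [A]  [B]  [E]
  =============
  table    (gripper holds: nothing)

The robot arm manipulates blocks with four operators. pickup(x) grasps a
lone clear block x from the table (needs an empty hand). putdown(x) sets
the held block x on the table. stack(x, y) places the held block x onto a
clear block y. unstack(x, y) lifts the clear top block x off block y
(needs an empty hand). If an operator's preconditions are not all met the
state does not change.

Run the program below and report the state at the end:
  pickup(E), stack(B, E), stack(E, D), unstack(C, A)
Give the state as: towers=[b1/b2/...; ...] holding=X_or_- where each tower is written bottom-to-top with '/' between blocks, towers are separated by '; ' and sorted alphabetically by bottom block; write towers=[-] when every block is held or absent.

towers=[A; B/D/E] holding=C

step 1 (pickup(E)): towers=[A/C; B/D] holding=E
step 2 (stack(B, E)) [no-op]: towers=[A/C; B/D] holding=E
step 3 (stack(E, D)): towers=[A/C; B/D/E] holding=-
step 4 (unstack(C, A)): towers=[A; B/D/E] holding=C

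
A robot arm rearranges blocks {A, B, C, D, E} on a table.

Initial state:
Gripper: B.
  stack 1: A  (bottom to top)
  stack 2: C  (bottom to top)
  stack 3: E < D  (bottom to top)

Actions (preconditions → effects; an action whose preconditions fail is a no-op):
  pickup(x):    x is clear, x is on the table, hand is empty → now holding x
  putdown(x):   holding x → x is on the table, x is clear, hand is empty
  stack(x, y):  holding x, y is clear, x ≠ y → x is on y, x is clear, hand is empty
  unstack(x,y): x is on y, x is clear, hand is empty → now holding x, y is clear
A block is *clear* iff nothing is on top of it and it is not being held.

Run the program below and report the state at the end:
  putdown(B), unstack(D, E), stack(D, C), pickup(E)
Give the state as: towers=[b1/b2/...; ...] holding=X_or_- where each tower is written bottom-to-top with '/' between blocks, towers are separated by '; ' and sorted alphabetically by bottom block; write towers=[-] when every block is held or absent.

step 1 (putdown(B)): towers=[A; B; C; E/D] holding=-
step 2 (unstack(D, E)): towers=[A; B; C; E] holding=D
step 3 (stack(D, C)): towers=[A; B; C/D; E] holding=-
step 4 (pickup(E)): towers=[A; B; C/D] holding=E

towers=[A; B; C/D] holding=E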